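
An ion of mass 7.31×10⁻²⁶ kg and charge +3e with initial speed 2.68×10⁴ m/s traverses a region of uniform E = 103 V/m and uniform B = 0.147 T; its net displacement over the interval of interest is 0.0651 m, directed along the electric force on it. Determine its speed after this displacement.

v_f ≈ 2.84×10⁴ m/s

B does no work; ΔKE = |q|E d.
½mv_f² = ½mv₀² + |q|Ed = ½(7.31×10⁻²⁶)(2.68×10⁴)² + (4.806×10⁻¹⁹)(103)(0.0651) ≈ 2.625×10⁻¹⁷ J + 3.223×10⁻¹⁸ J ≈ 2.947×10⁻¹⁷ J.
v_f = √(2·2.947×10⁻¹⁷/7.31×10⁻²⁶) ≈ 2.84×10⁴ m/s.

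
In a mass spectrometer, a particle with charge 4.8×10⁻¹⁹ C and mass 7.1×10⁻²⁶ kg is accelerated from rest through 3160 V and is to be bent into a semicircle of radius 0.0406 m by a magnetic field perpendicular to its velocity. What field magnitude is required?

v = √(2|q|V/m) = √(2·4.8×10⁻¹⁹·3160/7.1×10⁻²⁶) ≈ 2.067×10⁵ m/s.
B = mv/(|q|r) = (7.1×10⁻²⁶)(2.067×10⁵)/((4.8×10⁻¹⁹)(0.0406)) ≈ 0.753 T.

B ≈ 0.753 T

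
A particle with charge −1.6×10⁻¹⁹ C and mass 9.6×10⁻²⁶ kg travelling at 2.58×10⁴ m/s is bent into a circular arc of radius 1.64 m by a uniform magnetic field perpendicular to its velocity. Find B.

B ≈ 9.44×10⁻³ T

From |q|vB = mv²/r, B = mv/(|q|r).
B = (9.6×10⁻²⁶)(2.58×10⁴)/((1.6×10⁻¹⁹)(1.64)) ≈ 9.44×10⁻³ T.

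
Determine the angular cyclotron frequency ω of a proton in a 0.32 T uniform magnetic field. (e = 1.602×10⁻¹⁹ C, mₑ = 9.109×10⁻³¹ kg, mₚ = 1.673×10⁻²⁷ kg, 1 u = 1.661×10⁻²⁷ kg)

ω ≈ 3.1×10⁷ rad/s

ω = |q|B/m.
ω = (1.602×10⁻¹⁹)(0.32)/1.673×10⁻²⁷ ≈ 3.1×10⁷ rad/s.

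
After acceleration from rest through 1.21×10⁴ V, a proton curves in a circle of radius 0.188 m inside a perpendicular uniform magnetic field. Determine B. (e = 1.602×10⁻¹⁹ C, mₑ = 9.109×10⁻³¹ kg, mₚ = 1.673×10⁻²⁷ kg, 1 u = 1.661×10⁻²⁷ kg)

v = √(2|q|V/m) = √(2·1.602×10⁻¹⁹·1.21×10⁴/1.673×10⁻²⁷) ≈ 1.522×10⁶ m/s.
B = mv/(|q|r) = (1.673×10⁻²⁷)(1.522×10⁶)/((1.602×10⁻¹⁹)(0.188)) ≈ 0.0846 T.

B ≈ 0.0846 T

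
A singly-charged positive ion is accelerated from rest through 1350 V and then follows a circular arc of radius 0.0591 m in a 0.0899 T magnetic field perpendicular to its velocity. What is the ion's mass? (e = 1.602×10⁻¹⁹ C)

Combine |q|V = ½mv² and r = mv/(|q|B): eliminate v to get m = qB²r²/(2V).
m = (1.602×10⁻¹⁹)(0.0899)²(0.0591)²/(2·1350) ≈ 1.67×10⁻²⁷ kg.

m ≈ 1.67×10⁻²⁷ kg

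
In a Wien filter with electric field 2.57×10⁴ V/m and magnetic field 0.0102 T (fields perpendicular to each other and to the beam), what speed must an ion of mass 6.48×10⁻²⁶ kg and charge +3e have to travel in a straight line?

v = 2.52×10⁶ m/s

Straight-line motion ⇒ electric and magnetic forces cancel, so E = vB.
v = E/B = 2.57×10⁴/0.0102 = 2.52×10⁶ m/s.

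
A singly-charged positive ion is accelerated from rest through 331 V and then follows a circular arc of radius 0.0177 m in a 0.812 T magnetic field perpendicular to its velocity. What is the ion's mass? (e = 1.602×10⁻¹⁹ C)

m ≈ 5.00×10⁻²⁶ kg

Combine |q|V = ½mv² and r = mv/(|q|B): eliminate v to get m = qB²r²/(2V).
m = (1.602×10⁻¹⁹)(0.812)²(0.0177)²/(2·331) ≈ 5.00×10⁻²⁶ kg.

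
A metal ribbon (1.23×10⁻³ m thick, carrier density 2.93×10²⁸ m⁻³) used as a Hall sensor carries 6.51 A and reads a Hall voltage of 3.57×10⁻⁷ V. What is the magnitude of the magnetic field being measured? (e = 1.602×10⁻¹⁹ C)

B ≈ 0.317 T

From V_H = IB/(n e t), B = V_H n e t / I.
B = (3.57×10⁻⁷)(2.93×10²⁸)(1.602×10⁻¹⁹)(1.23×10⁻³)/6.51 ≈ 0.317 T.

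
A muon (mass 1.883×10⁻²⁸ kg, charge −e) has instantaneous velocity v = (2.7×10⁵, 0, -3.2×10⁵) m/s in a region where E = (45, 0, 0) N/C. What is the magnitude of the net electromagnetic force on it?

Only an electric field acts, so F = qE = (−1.602×10⁻¹⁹ C)·(45.0, 0, 0) = (-7.21×10⁻¹⁸, 0, 0) N.
|F| = 7.21×10⁻¹⁸ N.

|F| ≈ 7.21×10⁻¹⁸ N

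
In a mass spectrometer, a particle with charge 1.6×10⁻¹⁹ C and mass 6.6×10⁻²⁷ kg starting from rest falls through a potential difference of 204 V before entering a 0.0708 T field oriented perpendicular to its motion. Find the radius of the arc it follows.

Acceleration: |q|V = ½mv² ⇒ v = √(2|q|V/m) = √(2·1.6×10⁻¹⁹·204/6.6×10⁻²⁷) ≈ 9.945×10⁴ m/s.
In the field: r = mv/(|q|B) = (6.6×10⁻²⁷)(9.945×10⁴)/((1.6×10⁻¹⁹)(0.0708)) ≈ 0.0579 m.

r ≈ 0.0579 m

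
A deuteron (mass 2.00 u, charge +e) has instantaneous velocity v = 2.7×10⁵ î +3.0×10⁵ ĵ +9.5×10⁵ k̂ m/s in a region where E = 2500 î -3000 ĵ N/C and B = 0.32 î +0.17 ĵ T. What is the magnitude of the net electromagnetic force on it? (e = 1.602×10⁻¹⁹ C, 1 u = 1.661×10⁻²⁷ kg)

|F| ≈ 5.51×10⁻¹⁴ N

v×B = (-1.62×10⁵, 3.04×10⁵, -5.01×10⁴) N/C.
E + v×B = (-1.59×10⁵, 3.01×10⁵, -5.01×10⁴) N/C.
F = q(E + v×B) = (1.602×10⁻¹⁹ C)·(-1.59×10⁵, 3.01×10⁵, -5.01×10⁴) = (-2.55×10⁻¹⁴, 4.82×10⁻¹⁴, -8.03×10⁻¹⁵) N.
|F| = 5.51×10⁻¹⁴ N.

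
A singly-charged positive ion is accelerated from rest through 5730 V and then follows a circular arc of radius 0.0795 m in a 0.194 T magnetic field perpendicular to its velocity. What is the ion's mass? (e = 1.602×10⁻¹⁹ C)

m ≈ 3.33×10⁻²⁷ kg

Combine |q|V = ½mv² and r = mv/(|q|B): eliminate v to get m = qB²r²/(2V).
m = (1.602×10⁻¹⁹)(0.194)²(0.0795)²/(2·5730) ≈ 3.33×10⁻²⁷ kg.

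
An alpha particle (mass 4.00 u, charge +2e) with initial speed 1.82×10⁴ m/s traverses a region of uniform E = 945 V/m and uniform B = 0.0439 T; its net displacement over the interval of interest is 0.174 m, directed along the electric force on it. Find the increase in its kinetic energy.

The magnetic force is always ⟂ v and does no work; only the electric force changes KE.
ΔKE = F_E · d = |q|E d = (3.204×10⁻¹⁹)(945)(0.174) ≈ 5.27×10⁻¹⁷ J.

ΔKE ≈ 5.27×10⁻¹⁷ J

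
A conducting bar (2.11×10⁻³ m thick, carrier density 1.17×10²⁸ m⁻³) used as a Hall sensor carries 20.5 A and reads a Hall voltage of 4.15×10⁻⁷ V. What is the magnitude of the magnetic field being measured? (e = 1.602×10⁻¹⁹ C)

B ≈ 0.0801 T

From V_H = IB/(n e t), B = V_H n e t / I.
B = (4.15×10⁻⁷)(1.17×10²⁸)(1.602×10⁻¹⁹)(2.11×10⁻³)/20.5 ≈ 0.0801 T.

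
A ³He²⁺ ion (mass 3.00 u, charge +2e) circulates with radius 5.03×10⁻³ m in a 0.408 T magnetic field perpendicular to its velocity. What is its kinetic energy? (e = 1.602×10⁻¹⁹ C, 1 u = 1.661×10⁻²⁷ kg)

v = |q|Br/m, then KE = ½mv² = (qBr)²/(2m).
v = (3.204×10⁻¹⁹)(0.408)(5.03×10⁻³)/4.983×10⁻²⁷ ≈ 1.320×10⁵ m/s.
KE = ½(4.983×10⁻²⁷)(1.320×10⁵)² ≈ 4.34×10⁻¹⁷ J = 271 eV.

KE ≈ 271 eV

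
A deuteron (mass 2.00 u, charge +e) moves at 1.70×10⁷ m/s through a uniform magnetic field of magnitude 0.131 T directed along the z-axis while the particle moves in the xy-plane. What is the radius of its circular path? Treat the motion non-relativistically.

r ≈ 2.69 m

The magnetic force provides the centripetal force: |q|vB = mv²/r.
r = mv/(|q|B) = (3.322×10⁻²⁷)(1.70×10⁷)/((1.602×10⁻¹⁹)(0.131)) ≈ 2.69 m.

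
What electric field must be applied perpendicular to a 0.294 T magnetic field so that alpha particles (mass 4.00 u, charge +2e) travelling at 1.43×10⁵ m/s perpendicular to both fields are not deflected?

For straight-line motion qE = qvB, so E = vB.
E = 1.43×10⁵ × 0.294 = 4.20×10⁴ V/m.

E = 4.20×10⁴ V/m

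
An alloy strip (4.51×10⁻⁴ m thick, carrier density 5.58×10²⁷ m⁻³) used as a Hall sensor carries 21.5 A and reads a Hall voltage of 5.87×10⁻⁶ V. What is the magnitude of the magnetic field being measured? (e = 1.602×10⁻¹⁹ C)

B ≈ 0.110 T

From V_H = IB/(n e t), B = V_H n e t / I.
B = (5.87×10⁻⁶)(5.58×10²⁷)(1.602×10⁻¹⁹)(4.51×10⁻⁴)/21.5 ≈ 0.110 T.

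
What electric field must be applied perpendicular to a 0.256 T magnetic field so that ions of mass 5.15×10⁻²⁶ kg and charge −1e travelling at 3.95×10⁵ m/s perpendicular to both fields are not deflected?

For straight-line motion qE = qvB, so E = vB.
E = 3.95×10⁵ × 0.256 = 1.01×10⁵ V/m.

E = 1.01×10⁵ V/m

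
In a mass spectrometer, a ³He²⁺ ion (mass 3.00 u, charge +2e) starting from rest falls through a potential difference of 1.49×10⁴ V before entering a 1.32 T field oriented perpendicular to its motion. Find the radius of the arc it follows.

Acceleration: |q|V = ½mv² ⇒ v = √(2|q|V/m) = √(2·3.204×10⁻¹⁹·1.49×10⁴/4.983×10⁻²⁷) ≈ 1.384×10⁶ m/s.
In the field: r = mv/(|q|B) = (4.983×10⁻²⁷)(1.384×10⁶)/((3.204×10⁻¹⁹)(1.32)) ≈ 0.0163 m.

r ≈ 0.0163 m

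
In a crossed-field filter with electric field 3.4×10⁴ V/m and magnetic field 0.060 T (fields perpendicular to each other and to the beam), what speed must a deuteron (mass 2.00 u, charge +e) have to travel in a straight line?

v = 5.7×10⁵ m/s

Straight-line motion ⇒ electric and magnetic forces cancel, so E = vB.
v = E/B = 3.4×10⁴/0.060 = 5.7×10⁵ m/s.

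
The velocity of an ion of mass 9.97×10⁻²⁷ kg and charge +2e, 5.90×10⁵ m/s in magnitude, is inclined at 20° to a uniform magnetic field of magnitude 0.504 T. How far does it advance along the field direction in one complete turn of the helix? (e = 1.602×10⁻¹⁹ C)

v∥ = v cosθ = 5.90×10⁵·cos20° ≈ 5.544×10⁵ m/s.
T = 2πm/(|q|B) = 2π(9.97×10⁻²⁷)/((3.204×10⁻¹⁹)(0.504)) ≈ 3.879×10⁻⁷ s.
pitch = v∥ T = (5.544×10⁵)(3.879×10⁻⁷) ≈ 0.215 m.

p ≈ 0.215 m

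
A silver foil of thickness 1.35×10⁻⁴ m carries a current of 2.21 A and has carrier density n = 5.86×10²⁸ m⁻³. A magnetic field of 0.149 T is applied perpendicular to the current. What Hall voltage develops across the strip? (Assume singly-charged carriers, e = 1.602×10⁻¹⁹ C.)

V_H = IB/(n e t).
V_H = (2.21)(0.149)/((5.86×10²⁸)(1.602×10⁻¹⁹)(1.35×10⁻⁴)) ≈ 2.60×10⁻⁷ V.

V_H ≈ 2.60×10⁻⁷ V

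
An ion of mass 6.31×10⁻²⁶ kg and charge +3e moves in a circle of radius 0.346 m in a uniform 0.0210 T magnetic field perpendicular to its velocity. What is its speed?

From |q|vB = mv²/r, v = |q|Br/m.
v = (4.806×10⁻¹⁹)(0.0210)(0.346)/6.31×10⁻²⁶ ≈ 5.53×10⁴ m/s.

v ≈ 5.53×10⁴ m/s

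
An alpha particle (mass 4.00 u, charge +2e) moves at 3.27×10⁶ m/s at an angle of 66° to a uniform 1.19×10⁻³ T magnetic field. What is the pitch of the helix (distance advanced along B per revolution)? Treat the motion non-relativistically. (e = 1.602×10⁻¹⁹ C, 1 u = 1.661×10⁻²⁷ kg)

v∥ = v cosθ = 3.27×10⁶·cos66° ≈ 1.330×10⁶ m/s.
T = 2πm/(|q|B) = 2π(6.644×10⁻²⁷)/((3.204×10⁻¹⁹)(1.19×10⁻³)) ≈ 1.095×10⁻⁴ s.
pitch = v∥ T = (1.330×10⁶)(1.095×10⁻⁴) ≈ 146 m.

p ≈ 146 m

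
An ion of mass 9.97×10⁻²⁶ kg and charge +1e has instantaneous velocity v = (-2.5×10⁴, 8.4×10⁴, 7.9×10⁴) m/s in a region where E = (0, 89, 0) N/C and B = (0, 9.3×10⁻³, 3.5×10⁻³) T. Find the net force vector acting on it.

v×B = (-441, 87.5, -232) N/C.
E + v×B = (-441, 176, -232) N/C.
F = q(E + v×B) = (1.602×10⁻¹⁹ C)·(-441, 176, -232) = (-7.06×10⁻¹⁷, 2.83×10⁻¹⁷, -3.72×10⁻¹⁷) N.

F ≈ (-7.06×10⁻¹⁷, 2.83×10⁻¹⁷, -3.72×10⁻¹⁷) N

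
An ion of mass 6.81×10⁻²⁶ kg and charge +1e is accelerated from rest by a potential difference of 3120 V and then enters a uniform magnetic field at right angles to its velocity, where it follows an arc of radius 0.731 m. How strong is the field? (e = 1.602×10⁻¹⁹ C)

v = √(2|q|V/m) = √(2·1.602×10⁻¹⁹·3120/6.81×10⁻²⁶) ≈ 1.212×10⁵ m/s.
B = mv/(|q|r) = (6.81×10⁻²⁶)(1.212×10⁵)/((1.602×10⁻¹⁹)(0.731)) ≈ 0.0705 T.

B ≈ 0.0705 T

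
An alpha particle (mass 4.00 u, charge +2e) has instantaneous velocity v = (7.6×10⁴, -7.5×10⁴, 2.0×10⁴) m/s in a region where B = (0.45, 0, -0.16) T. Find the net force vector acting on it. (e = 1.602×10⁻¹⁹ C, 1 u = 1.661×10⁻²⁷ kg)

v×B = (1.20×10⁴, 2.12×10⁴, 3.38×10⁴) N/C.
F = q v×B = (3.204×10⁻¹⁹ C)·(1.20×10⁴, 2.12×10⁴, 3.38×10⁴) = (3.84×10⁻¹⁵, 6.78×10⁻¹⁵, 1.08×10⁻¹⁴) N.

F ≈ (3.84×10⁻¹⁵, 6.78×10⁻¹⁵, 1.08×10⁻¹⁴) N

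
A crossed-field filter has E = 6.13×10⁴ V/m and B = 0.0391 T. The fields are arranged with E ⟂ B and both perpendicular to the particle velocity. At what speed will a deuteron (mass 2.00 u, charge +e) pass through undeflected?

v = 1.57×10⁶ m/s

Straight-line motion ⇒ electric and magnetic forces cancel, so E = vB.
v = E/B = 6.13×10⁴/0.0391 = 1.57×10⁶ m/s.
The result is independent of the particle's charge and mass.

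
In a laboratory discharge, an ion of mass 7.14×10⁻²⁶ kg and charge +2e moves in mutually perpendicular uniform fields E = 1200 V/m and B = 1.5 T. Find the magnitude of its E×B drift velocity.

The steady drift has the magnetic force balancing the electric force, so v_d = E/B.
v_d = 1200/1.5 = 800 m/s.

v_d ≈ 800 m/s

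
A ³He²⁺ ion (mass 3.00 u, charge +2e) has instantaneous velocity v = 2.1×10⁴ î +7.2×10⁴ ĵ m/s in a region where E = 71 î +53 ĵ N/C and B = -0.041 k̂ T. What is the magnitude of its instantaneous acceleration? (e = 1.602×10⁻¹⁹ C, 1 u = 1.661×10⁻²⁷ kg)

v×B = (-2950, 861, 0) N/C.
E + v×B = (-2880, 914, 0) N/C.
F = q(E + v×B) = (3.204×10⁻¹⁹ C)·(-2880, 914, 0) = (-9.23×10⁻¹⁶, 2.93×10⁻¹⁶, 0) N.
|a| = |F|/m = 9.684×10⁻¹⁶/4.983×10⁻²⁷ ≈ 1.94×10¹¹ m/s².

|a| ≈ 1.94×10¹¹ m/s²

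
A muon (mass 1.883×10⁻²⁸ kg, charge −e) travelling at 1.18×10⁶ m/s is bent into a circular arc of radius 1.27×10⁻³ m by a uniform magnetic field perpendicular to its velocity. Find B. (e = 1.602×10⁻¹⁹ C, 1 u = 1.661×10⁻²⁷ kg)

From |q|vB = mv²/r, B = mv/(|q|r).
B = (1.883×10⁻²⁸)(1.18×10⁶)/((1.602×10⁻¹⁹)(1.27×10⁻³)) ≈ 1.09 T.

B ≈ 1.09 T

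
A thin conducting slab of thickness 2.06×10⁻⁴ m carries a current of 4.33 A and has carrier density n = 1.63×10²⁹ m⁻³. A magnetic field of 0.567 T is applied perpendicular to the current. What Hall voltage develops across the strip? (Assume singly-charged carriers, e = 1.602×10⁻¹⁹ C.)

V_H = IB/(n e t).
V_H = (4.33)(0.567)/((1.63×10²⁹)(1.602×10⁻¹⁹)(2.06×10⁻⁴)) ≈ 4.56×10⁻⁷ V.

V_H ≈ 4.56×10⁻⁷ V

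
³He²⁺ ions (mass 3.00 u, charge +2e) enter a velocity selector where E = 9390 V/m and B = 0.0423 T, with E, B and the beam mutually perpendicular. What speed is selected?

v = 2.22×10⁵ m/s

Zero net Lorentz force requires |qE| = |q v×B|, i.e. E = vB.
v = E/B = 9390/0.0423 = 2.22×10⁵ m/s.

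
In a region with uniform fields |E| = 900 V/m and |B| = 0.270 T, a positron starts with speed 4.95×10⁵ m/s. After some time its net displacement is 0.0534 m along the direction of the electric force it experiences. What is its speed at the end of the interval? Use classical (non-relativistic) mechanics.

v_f ≈ 4.14×10⁶ m/s

B does no work; ΔKE = |q|E d.
½mv_f² = ½mv₀² + |q|Ed = ½(9.109×10⁻³¹)(4.95×10⁵)² + (1.602×10⁻¹⁹)(900)(0.0534) ≈ 1.116×10⁻¹⁹ J + 7.699×10⁻¹⁸ J ≈ 7.811×10⁻¹⁸ J.
v_f = √(2·7.811×10⁻¹⁸/9.109×10⁻³¹) ≈ 4.14×10⁶ m/s.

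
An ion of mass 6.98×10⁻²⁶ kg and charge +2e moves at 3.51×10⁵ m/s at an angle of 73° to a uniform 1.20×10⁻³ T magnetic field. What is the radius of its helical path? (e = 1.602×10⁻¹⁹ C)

v⊥ = v sinθ = 3.51×10⁵·sin73° ≈ 3.357×10⁵ m/s.
r = m v⊥/(|q|B) = (6.98×10⁻²⁶)(3.357×10⁵)/((3.204×10⁻¹⁹)(1.20×10⁻³)) ≈ 60.9 m.

r ≈ 60.9 m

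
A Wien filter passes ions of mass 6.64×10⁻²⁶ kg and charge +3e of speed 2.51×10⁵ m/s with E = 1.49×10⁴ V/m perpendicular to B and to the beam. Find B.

B = 0.0594 T

Balance of forces in the selector: qE = qvB ⇒ B = E/v.
B = 1.49×10⁴/2.51×10⁵ = 0.0594 T.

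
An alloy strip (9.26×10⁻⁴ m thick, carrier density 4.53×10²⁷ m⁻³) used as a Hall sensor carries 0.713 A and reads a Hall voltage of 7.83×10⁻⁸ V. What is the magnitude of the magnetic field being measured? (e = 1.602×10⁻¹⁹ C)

B ≈ 0.0738 T

From V_H = IB/(n e t), B = V_H n e t / I.
B = (7.83×10⁻⁸)(4.53×10²⁷)(1.602×10⁻¹⁹)(9.26×10⁻⁴)/0.713 ≈ 0.0738 T.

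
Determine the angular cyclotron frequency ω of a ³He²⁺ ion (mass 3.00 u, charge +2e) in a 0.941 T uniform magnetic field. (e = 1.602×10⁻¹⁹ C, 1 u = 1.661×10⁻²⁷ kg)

ω = |q|B/m.
ω = (3.204×10⁻¹⁹)(0.941)/4.983×10⁻²⁷ ≈ 6.05×10⁷ rad/s.

ω ≈ 6.05×10⁷ rad/s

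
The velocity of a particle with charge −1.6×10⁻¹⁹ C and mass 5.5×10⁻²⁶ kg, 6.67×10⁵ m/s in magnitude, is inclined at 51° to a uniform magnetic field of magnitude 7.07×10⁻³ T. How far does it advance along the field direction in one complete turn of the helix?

p ≈ 128 m

v∥ = v cosθ = 6.67×10⁵·cos51° ≈ 4.198×10⁵ m/s.
T = 2πm/(|q|B) = 2π(5.5×10⁻²⁶)/((1.6×10⁻¹⁹)(7.07×10⁻³)) ≈ 3.055×10⁻⁴ s.
pitch = v∥ T = (4.198×10⁵)(3.055×10⁻⁴) ≈ 128 m.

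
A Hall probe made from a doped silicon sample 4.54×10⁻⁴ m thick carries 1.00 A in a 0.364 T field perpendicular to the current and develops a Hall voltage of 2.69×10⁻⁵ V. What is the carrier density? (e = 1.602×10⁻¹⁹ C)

n ≈ 1.86×10²⁶ m⁻³

From V_H = IB/(n e t), n = IB/(V_H e t).
n = (1.00)(0.364)/((2.69×10⁻⁵)(1.602×10⁻¹⁹)(4.54×10⁻⁴)) ≈ 1.86×10²⁶ m⁻³.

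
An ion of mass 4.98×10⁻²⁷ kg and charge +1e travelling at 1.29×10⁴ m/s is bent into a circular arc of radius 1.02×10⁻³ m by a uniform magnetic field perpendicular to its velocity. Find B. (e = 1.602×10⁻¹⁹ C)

From |q|vB = mv²/r, B = mv/(|q|r).
B = (4.98×10⁻²⁷)(1.29×10⁴)/((1.602×10⁻¹⁹)(1.02×10⁻³)) ≈ 0.393 T.

B ≈ 0.393 T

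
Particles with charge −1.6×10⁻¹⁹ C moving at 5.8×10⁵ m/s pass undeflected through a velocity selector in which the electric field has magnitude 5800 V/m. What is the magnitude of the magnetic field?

Balance of forces in the selector: qE = qvB ⇒ B = E/v.
B = 5800/5.8×10⁵ = 0.010 T.

B = 0.010 T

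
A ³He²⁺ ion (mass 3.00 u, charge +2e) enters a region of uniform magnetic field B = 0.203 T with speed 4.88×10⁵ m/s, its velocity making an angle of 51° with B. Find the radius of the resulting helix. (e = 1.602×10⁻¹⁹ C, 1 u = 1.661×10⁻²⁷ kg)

v⊥ = v sinθ = 4.88×10⁵·sin51° ≈ 3.792×10⁵ m/s.
r = m v⊥/(|q|B) = (4.983×10⁻²⁷)(3.792×10⁵)/((3.204×10⁻¹⁹)(0.203)) ≈ 0.0291 m.

r ≈ 0.0291 m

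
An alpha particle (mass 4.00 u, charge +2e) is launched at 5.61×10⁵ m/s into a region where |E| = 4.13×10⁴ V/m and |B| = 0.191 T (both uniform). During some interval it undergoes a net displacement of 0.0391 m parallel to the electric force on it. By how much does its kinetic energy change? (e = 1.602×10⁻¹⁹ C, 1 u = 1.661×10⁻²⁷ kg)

ΔKE ≈ 5.17×10⁻¹⁶ J

The magnetic force is always ⟂ v and does no work; only the electric force changes KE.
ΔKE = F_E · d = |q|E d = (3.204×10⁻¹⁹)(4.13×10⁴)(0.0391) ≈ 5.17×10⁻¹⁶ J.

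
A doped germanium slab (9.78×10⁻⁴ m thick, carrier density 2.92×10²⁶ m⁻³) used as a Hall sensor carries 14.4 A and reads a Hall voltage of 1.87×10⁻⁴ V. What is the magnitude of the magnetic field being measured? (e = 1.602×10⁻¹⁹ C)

From V_H = IB/(n e t), B = V_H n e t / I.
B = (1.87×10⁻⁴)(2.92×10²⁶)(1.602×10⁻¹⁹)(9.78×10⁻⁴)/14.4 ≈ 0.594 T.

B ≈ 0.594 T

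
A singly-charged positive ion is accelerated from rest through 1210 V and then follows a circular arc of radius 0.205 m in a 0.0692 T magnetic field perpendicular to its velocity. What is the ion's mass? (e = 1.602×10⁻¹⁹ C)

Combine |q|V = ½mv² and r = mv/(|q|B): eliminate v to get m = qB²r²/(2V).
m = (1.602×10⁻¹⁹)(0.0692)²(0.205)²/(2·1210) ≈ 1.33×10⁻²⁶ kg.

m ≈ 1.33×10⁻²⁶ kg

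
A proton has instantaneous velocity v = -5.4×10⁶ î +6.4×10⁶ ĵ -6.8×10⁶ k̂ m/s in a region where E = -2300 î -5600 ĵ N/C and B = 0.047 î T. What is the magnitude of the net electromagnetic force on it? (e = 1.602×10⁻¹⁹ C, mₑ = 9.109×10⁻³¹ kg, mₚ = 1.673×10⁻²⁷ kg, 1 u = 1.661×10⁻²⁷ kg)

|F| ≈ 7.10×10⁻¹⁴ N

v×B = (0, -3.20×10⁵, -3.01×10⁵) N/C.
E + v×B = (-2300, -3.25×10⁵, -3.01×10⁵) N/C.
F = q(E + v×B) = (1.602×10⁻¹⁹ C)·(-2300, -3.25×10⁵, -3.01×10⁵) = (-3.68×10⁻¹⁶, -5.21×10⁻¹⁴, -4.82×10⁻¹⁴) N.
|F| = 7.10×10⁻¹⁴ N.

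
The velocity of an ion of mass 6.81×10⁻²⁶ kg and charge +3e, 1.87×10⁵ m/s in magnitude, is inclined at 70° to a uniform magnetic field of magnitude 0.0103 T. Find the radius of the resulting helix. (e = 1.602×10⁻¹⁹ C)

v⊥ = v sinθ = 1.87×10⁵·sin70° ≈ 1.757×10⁵ m/s.
r = m v⊥/(|q|B) = (6.81×10⁻²⁶)(1.757×10⁵)/((4.806×10⁻¹⁹)(0.0103)) ≈ 2.42 m.

r ≈ 2.42 m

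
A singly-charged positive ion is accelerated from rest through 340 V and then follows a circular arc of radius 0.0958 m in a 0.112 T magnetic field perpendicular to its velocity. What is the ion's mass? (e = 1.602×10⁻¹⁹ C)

m ≈ 2.71×10⁻²⁶ kg

Combine |q|V = ½mv² and r = mv/(|q|B): eliminate v to get m = qB²r²/(2V).
m = (1.602×10⁻¹⁹)(0.112)²(0.0958)²/(2·340) ≈ 2.71×10⁻²⁶ kg.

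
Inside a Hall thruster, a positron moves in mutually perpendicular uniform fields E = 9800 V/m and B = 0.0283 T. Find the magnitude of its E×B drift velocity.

The E×B drift speed is v_d = E/B.
v_d = 9800/0.0283 = 3.46×10⁵ m/s.

v_d ≈ 3.46×10⁵ m/s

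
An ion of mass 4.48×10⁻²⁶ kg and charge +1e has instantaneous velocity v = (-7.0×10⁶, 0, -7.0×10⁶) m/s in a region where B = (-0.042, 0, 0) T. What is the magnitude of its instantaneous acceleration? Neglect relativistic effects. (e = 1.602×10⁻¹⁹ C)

|a| ≈ 1.05×10¹² m/s²

v×B = (0, 2.94×10⁵, 0) N/C.
F = q v×B = (1.602×10⁻¹⁹ C)·(0, 2.94×10⁵, 0) = (0, 4.71×10⁻¹⁴, 0) N.
|a| = |F|/m = 4.710×10⁻¹⁴/4.48×10⁻²⁶ ≈ 1.05×10¹² m/s².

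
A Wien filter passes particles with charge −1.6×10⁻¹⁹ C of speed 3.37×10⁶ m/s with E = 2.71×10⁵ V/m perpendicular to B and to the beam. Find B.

Balance of forces in the selector: qE = qvB ⇒ B = E/v.
B = 2.71×10⁵/3.37×10⁶ = 0.0804 T.

B = 0.0804 T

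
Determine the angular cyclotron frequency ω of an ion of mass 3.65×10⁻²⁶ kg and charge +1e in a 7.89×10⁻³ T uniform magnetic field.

ω ≈ 3.46×10⁴ rad/s

ω = |q|B/m.
ω = (1.602×10⁻¹⁹)(7.89×10⁻³)/3.65×10⁻²⁶ ≈ 3.46×10⁴ rad/s.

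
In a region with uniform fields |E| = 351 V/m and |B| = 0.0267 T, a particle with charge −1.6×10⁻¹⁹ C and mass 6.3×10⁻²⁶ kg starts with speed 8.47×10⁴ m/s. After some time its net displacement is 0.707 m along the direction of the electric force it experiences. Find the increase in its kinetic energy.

The magnetic force is always ⟂ v and does no work; only the electric force changes KE.
ΔKE = F_E · d = |q|E d = (1.6×10⁻¹⁹)(351)(0.707) ≈ 3.97×10⁻¹⁷ J.

ΔKE ≈ 3.97×10⁻¹⁷ J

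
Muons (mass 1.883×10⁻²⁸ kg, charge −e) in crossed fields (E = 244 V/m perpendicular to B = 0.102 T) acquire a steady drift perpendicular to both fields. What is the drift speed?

The E×B drift speed is v_d = E/B.
v_d = 244/0.102 = 2390 m/s.

v_d ≈ 2390 m/s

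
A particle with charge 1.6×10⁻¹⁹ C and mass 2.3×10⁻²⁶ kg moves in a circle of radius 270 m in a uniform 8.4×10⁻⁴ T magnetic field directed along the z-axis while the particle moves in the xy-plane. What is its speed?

From |q|vB = mv²/r, v = |q|Br/m.
v = (1.6×10⁻¹⁹)(8.4×10⁻⁴)(270)/2.3×10⁻²⁶ ≈ 1.6×10⁶ m/s.

v ≈ 1.6×10⁶ m/s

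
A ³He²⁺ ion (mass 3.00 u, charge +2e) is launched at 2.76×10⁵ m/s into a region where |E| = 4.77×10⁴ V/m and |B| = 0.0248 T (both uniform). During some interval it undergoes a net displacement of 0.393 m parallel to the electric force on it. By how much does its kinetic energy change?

The magnetic force is always ⟂ v and does no work; only the electric force changes KE.
ΔKE = F_E · d = |q|E d = (3.204×10⁻¹⁹)(4.77×10⁴)(0.393) ≈ 6.01×10⁻¹⁵ J.

ΔKE ≈ 6.01×10⁻¹⁵ J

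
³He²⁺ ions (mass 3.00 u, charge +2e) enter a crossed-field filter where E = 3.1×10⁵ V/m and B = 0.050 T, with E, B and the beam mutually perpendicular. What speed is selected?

v = 6.2×10⁶ m/s

Straight-line motion ⇒ electric and magnetic forces cancel, so E = vB.
v = E/B = 3.1×10⁵/0.050 = 6.2×10⁶ m/s.
The result is independent of the particle's charge and mass.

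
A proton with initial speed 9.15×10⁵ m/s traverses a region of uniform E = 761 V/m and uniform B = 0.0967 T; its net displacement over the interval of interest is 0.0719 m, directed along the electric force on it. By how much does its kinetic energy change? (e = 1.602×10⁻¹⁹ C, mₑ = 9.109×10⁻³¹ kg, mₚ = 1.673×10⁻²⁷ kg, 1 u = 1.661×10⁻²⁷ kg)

ΔKE ≈ 8.77×10⁻¹⁸ J

The magnetic force is always ⟂ v and does no work; only the electric force changes KE.
ΔKE = F_E · d = |q|E d = (1.602×10⁻¹⁹)(761)(0.0719) ≈ 8.77×10⁻¹⁸ J.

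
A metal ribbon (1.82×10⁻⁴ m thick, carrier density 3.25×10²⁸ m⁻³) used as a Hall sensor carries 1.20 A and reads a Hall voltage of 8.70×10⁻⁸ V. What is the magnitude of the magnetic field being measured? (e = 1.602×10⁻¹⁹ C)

B ≈ 0.0687 T

From V_H = IB/(n e t), B = V_H n e t / I.
B = (8.70×10⁻⁸)(3.25×10²⁸)(1.602×10⁻¹⁹)(1.82×10⁻⁴)/1.20 ≈ 0.0687 T.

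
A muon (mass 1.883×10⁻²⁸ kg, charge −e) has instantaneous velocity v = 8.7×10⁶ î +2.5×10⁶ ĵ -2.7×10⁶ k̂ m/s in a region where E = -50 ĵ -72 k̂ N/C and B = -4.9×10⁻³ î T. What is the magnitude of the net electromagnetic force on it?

v×B = (0, 1.32×10⁴, 1.22×10⁴) N/C.
E + v×B = (0, 1.32×10⁴, 1.22×10⁴) N/C.
F = q(E + v×B) = (−1.602×10⁻¹⁹ C)·(0, 1.32×10⁴, 1.22×10⁴) = (0, -2.11×10⁻¹⁵, -1.95×10⁻¹⁵) N.
|F| = 2.87×10⁻¹⁵ N.

|F| ≈ 2.87×10⁻¹⁵ N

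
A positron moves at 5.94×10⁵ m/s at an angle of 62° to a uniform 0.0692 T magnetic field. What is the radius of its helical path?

r ≈ 4.31×10⁻⁵ m

v⊥ = v sinθ = 5.94×10⁵·sin62° ≈ 5.245×10⁵ m/s.
r = m v⊥/(|q|B) = (9.109×10⁻³¹)(5.245×10⁵)/((1.602×10⁻¹⁹)(0.0692)) ≈ 4.31×10⁻⁵ m.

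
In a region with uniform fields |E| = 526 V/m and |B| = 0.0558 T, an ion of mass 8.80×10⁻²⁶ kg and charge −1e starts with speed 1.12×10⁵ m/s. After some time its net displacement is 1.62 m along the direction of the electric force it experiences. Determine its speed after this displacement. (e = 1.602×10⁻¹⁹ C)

B does no work; ΔKE = |q|E d.
½mv_f² = ½mv₀² + |q|Ed = ½(8.80×10⁻²⁶)(1.12×10⁵)² + (1.602×10⁻¹⁹)(526)(1.62) ≈ 5.519×10⁻¹⁶ J + 1.365×10⁻¹⁶ J ≈ 6.884×10⁻¹⁶ J.
v_f = √(2·6.884×10⁻¹⁶/8.80×10⁻²⁶) ≈ 1.25×10⁵ m/s.

v_f ≈ 1.25×10⁵ m/s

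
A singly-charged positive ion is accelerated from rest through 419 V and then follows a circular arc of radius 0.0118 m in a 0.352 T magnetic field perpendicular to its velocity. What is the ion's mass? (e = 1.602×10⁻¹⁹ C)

m ≈ 3.30×10⁻²⁷ kg

Combine |q|V = ½mv² and r = mv/(|q|B): eliminate v to get m = qB²r²/(2V).
m = (1.602×10⁻¹⁹)(0.352)²(0.0118)²/(2·419) ≈ 3.30×10⁻²⁷ kg.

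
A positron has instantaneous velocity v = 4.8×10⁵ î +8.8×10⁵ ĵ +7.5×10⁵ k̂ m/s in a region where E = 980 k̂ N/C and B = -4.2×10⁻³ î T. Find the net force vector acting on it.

F ≈ (0, -5.05×10⁻¹⁶, 7.49×10⁻¹⁶) N

v×B = (0, -3150, 3700) N/C.
E + v×B = (0, -3150, 4680) N/C.
F = q(E + v×B) = (1.602×10⁻¹⁹ C)·(0, -3150, 4680) = (0, -5.05×10⁻¹⁶, 7.49×10⁻¹⁶) N.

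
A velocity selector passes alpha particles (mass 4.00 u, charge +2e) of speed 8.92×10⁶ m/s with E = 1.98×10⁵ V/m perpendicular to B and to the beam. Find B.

Balance of forces in the selector: qE = qvB ⇒ B = E/v.
B = 1.98×10⁵/8.92×10⁶ = 0.0222 T.

B = 0.0222 T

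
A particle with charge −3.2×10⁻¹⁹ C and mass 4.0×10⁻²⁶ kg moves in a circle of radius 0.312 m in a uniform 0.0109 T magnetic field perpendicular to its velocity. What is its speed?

From |q|vB = mv²/r, v = |q|Br/m.
v = (3.2×10⁻¹⁹)(0.0109)(0.312)/4.0×10⁻²⁶ ≈ 2.72×10⁴ m/s.

v ≈ 2.72×10⁴ m/s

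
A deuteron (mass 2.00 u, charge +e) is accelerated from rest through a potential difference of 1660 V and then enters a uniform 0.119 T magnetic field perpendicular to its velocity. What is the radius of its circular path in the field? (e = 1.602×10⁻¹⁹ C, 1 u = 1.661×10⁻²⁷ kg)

Acceleration: |q|V = ½mv² ⇒ v = √(2|q|V/m) = √(2·1.602×10⁻¹⁹·1660/3.322×10⁻²⁷) ≈ 4.001×10⁵ m/s.
In the field: r = mv/(|q|B) = (3.322×10⁻²⁷)(4.001×10⁵)/((1.602×10⁻¹⁹)(0.119)) ≈ 0.0697 m.

r ≈ 0.0697 m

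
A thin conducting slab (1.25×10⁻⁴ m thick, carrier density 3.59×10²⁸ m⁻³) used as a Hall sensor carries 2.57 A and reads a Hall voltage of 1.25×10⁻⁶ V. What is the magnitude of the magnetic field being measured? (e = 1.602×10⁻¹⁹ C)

From V_H = IB/(n e t), B = V_H n e t / I.
B = (1.25×10⁻⁶)(3.59×10²⁸)(1.602×10⁻¹⁹)(1.25×10⁻⁴)/2.57 ≈ 0.350 T.

B ≈ 0.350 T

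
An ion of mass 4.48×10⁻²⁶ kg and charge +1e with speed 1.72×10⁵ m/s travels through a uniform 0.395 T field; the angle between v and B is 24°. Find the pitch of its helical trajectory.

p ≈ 0.699 m

v∥ = v cosθ = 1.72×10⁵·cos24° ≈ 1.571×10⁵ m/s.
T = 2πm/(|q|B) = 2π(4.48×10⁻²⁶)/((1.602×10⁻¹⁹)(0.395)) ≈ 4.448×10⁻⁶ s.
pitch = v∥ T = (1.571×10⁵)(4.448×10⁻⁶) ≈ 0.699 m.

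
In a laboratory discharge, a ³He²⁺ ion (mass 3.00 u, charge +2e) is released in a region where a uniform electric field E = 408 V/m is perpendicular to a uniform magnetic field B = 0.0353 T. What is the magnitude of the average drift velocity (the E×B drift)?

v_d ≈ 1.16×10⁴ m/s

In crossed fields the guiding centre drifts at v_d = |E×B|/B² = E/B, independent of charge and mass.
v_d = 408/0.0353 = 1.16×10⁴ m/s.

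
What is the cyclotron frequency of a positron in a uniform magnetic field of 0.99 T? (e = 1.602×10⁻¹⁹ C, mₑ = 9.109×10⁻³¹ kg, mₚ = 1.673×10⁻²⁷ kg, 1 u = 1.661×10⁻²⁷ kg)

f ≈ 2.8×10¹⁰ Hz

f = |q|B/(2πm).
f = (1.602×10⁻¹⁹)(0.99)/(2π·9.109×10⁻³¹) ≈ 2.8×10¹⁰ Hz.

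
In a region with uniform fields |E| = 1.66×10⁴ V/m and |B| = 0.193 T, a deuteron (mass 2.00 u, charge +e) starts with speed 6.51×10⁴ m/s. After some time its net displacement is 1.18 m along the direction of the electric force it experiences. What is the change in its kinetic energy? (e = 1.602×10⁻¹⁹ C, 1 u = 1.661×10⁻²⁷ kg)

ΔKE ≈ 3.14×10⁻¹⁵ J

The magnetic force is always ⟂ v and does no work; only the electric force changes KE.
ΔKE = F_E · d = |q|E d = (1.602×10⁻¹⁹)(1.66×10⁴)(1.18) ≈ 3.14×10⁻¹⁵ J.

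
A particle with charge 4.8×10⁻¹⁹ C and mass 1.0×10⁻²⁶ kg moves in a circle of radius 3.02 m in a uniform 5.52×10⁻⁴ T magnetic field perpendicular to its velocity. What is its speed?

From |q|vB = mv²/r, v = |q|Br/m.
v = (4.8×10⁻¹⁹)(5.52×10⁻⁴)(3.02)/1.0×10⁻²⁶ ≈ 8.00×10⁴ m/s.

v ≈ 8.00×10⁴ m/s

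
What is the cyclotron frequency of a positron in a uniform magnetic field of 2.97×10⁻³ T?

f ≈ 8.31×10⁷ Hz

f = |q|B/(2πm).
f = (1.602×10⁻¹⁹)(2.97×10⁻³)/(2π·9.109×10⁻³¹) ≈ 8.31×10⁷ Hz.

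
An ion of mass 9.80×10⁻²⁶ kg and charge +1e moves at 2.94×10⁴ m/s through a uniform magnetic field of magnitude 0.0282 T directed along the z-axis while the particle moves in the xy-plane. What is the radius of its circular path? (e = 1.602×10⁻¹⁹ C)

r ≈ 0.638 m

The magnetic force provides the centripetal force: |q|vB = mv²/r.
r = mv/(|q|B) = (9.80×10⁻²⁶)(2.94×10⁴)/((1.602×10⁻¹⁹)(0.0282)) ≈ 0.638 m.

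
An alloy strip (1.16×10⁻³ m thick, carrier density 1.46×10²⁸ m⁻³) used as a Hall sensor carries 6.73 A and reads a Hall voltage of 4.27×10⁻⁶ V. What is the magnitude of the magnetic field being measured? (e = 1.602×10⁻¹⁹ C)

B ≈ 1.72 T

From V_H = IB/(n e t), B = V_H n e t / I.
B = (4.27×10⁻⁶)(1.46×10²⁸)(1.602×10⁻¹⁹)(1.16×10⁻³)/6.73 ≈ 1.72 T.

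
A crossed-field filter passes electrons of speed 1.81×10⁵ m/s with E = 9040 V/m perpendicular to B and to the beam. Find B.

Balance of forces in the selector: qE = qvB ⇒ B = E/v.
B = 9040/1.81×10⁵ = 0.0499 T.

B = 0.0499 T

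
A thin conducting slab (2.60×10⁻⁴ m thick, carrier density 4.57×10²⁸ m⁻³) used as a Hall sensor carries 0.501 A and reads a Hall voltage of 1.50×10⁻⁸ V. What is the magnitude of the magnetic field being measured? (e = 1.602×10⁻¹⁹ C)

From V_H = IB/(n e t), B = V_H n e t / I.
B = (1.50×10⁻⁸)(4.57×10²⁸)(1.602×10⁻¹⁹)(2.60×10⁻⁴)/0.501 ≈ 0.0570 T.

B ≈ 0.0570 T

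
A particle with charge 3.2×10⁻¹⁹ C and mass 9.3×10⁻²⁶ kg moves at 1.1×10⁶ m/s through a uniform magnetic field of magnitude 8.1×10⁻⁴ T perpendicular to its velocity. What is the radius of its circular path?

The magnetic force provides the centripetal force: |q|vB = mv²/r.
r = mv/(|q|B) = (9.3×10⁻²⁶)(1.1×10⁶)/((3.2×10⁻¹⁹)(8.1×10⁻⁴)) ≈ 390 m.

r ≈ 390 m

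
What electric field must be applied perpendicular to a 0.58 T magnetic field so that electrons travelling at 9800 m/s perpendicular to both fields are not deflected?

For straight-line motion qE = qvB, so E = vB.
E = 9800 × 0.58 = 5700 V/m.

E = 5700 V/m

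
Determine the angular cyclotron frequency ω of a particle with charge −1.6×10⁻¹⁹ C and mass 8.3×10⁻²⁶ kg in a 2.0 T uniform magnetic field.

ω ≈ 3.9×10⁶ rad/s

ω = |q|B/m.
ω = (1.6×10⁻¹⁹)(2.0)/8.3×10⁻²⁶ ≈ 3.9×10⁶ rad/s.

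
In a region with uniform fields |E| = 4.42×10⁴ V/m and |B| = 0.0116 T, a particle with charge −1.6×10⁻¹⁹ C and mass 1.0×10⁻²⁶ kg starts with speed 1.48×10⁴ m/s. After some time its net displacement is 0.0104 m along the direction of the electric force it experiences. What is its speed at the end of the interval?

v_f ≈ 1.22×10⁵ m/s

B does no work; ΔKE = |q|E d.
½mv_f² = ½mv₀² + |q|Ed = ½(1.0×10⁻²⁶)(1.48×10⁴)² + (1.6×10⁻¹⁹)(4.42×10⁴)(0.0104) ≈ 1.095×10⁻¹⁸ J + 7.355×10⁻¹⁷ J ≈ 7.464×10⁻¹⁷ J.
v_f = √(2·7.464×10⁻¹⁷/1.0×10⁻²⁶) ≈ 1.22×10⁵ m/s.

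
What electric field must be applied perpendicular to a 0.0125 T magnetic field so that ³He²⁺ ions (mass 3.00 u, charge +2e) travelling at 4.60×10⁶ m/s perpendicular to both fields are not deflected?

For straight-line motion qE = qvB, so E = vB.
E = 4.60×10⁶ × 0.0125 = 5.75×10⁴ V/m.

E = 5.75×10⁴ V/m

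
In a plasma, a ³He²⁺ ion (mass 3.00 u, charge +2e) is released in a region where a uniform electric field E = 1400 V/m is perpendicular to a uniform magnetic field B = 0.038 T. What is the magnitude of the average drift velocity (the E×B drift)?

v_d ≈ 3.7×10⁴ m/s

The E×B drift speed is v_d = E/B.
v_d = 1400/0.038 = 3.7×10⁴ m/s.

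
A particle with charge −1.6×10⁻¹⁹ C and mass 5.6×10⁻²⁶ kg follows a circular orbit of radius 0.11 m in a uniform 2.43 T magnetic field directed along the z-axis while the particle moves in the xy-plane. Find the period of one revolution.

T ≈ 9.05×10⁻⁷ s

The cyclotron period depends only on m, q, B: T = 2πm/(|q|B).
T = 2π(5.6×10⁻²⁶)/((1.6×10⁻¹⁹)(2.43)) ≈ 9.05×10⁻⁷ s.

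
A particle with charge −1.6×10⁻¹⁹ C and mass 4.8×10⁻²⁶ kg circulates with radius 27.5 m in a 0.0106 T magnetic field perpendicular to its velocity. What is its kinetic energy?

v = |q|Br/m, then KE = ½mv² = (qBr)²/(2m).
v = (1.6×10⁻¹⁹)(0.0106)(27.5)/4.8×10⁻²⁶ ≈ 9.717×10⁵ m/s.
KE = ½(4.8×10⁻²⁶)(9.717×10⁵)² ≈ 2.27×10⁻¹⁴ J = 1.41×10⁵ eV.

KE ≈ 1.41×10⁵ eV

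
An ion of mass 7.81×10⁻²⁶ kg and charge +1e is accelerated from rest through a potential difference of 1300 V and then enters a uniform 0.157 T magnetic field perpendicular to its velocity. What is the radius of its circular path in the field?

Acceleration: |q|V = ½mv² ⇒ v = √(2|q|V/m) = √(2·1.602×10⁻¹⁹·1300/7.81×10⁻²⁶) ≈ 7.303×10⁴ m/s.
In the field: r = mv/(|q|B) = (7.81×10⁻²⁶)(7.303×10⁴)/((1.602×10⁻¹⁹)(0.157)) ≈ 0.227 m.

r ≈ 0.227 m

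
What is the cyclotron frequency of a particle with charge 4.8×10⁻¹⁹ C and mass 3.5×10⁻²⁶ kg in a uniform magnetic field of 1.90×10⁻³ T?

f = |q|B/(2πm).
f = (4.8×10⁻¹⁹)(1.90×10⁻³)/(2π·3.5×10⁻²⁶) ≈ 4150 Hz.

f ≈ 4150 Hz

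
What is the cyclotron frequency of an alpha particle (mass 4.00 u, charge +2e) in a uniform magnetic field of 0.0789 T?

f = |q|B/(2πm).
f = (3.204×10⁻¹⁹)(0.0789)/(2π·6.644×10⁻²⁷) ≈ 6.06×10⁵ Hz.

f ≈ 6.06×10⁵ Hz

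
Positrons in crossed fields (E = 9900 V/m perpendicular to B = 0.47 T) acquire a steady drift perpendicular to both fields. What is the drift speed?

v_d ≈ 2.1×10⁴ m/s

The steady drift has the magnetic force balancing the electric force, so v_d = E/B.
v_d = 9900/0.47 = 2.1×10⁴ m/s.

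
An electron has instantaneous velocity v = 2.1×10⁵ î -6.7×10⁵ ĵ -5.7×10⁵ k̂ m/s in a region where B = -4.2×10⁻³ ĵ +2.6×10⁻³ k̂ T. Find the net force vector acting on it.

F ≈ (6.63×10⁻¹⁶, 8.75×10⁻¹⁷, 1.41×10⁻¹⁶) N

v×B = (-4140, -546, -882) N/C.
F = q v×B = (−1.602×10⁻¹⁹ C)·(-4140, -546, -882) = (6.63×10⁻¹⁶, 8.75×10⁻¹⁷, 1.41×10⁻¹⁶) N.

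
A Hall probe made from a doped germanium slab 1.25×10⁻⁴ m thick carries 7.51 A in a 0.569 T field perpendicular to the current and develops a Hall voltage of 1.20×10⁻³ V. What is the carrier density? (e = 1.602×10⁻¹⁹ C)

From V_H = IB/(n e t), n = IB/(V_H e t).
n = (7.51)(0.569)/((1.20×10⁻³)(1.602×10⁻¹⁹)(1.25×10⁻⁴)) ≈ 1.78×10²⁶ m⁻³.

n ≈ 1.78×10²⁶ m⁻³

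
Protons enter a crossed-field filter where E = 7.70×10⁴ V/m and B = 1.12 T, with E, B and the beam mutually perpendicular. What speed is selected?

v = 6.88×10⁴ m/s

Straight-line motion ⇒ electric and magnetic forces cancel, so E = vB.
v = E/B = 7.70×10⁴/1.12 = 6.88×10⁴ m/s.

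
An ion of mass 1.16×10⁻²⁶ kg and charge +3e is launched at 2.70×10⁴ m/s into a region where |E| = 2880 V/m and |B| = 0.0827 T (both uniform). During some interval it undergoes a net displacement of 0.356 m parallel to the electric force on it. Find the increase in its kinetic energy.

The magnetic force is always ⟂ v and does no work; only the electric force changes KE.
ΔKE = F_E · d = |q|E d = (4.806×10⁻¹⁹)(2880)(0.356) ≈ 4.93×10⁻¹⁶ J.

ΔKE ≈ 4.93×10⁻¹⁶ J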